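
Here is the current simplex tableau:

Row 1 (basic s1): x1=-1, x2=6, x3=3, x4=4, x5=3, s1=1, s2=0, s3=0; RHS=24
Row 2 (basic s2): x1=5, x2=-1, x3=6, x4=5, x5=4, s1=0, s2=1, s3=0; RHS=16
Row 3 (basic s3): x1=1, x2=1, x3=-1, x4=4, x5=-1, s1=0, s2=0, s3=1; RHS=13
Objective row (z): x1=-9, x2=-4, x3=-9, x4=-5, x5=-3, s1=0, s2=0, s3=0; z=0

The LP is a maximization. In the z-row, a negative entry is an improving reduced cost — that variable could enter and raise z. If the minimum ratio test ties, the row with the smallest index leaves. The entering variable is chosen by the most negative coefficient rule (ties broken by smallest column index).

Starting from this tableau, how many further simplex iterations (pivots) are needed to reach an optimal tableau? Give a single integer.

2

pivot: x1 in, s2 out → z = 144/5
pivot: x2 in, s1 out → z = 56
No improving column remains; optimal.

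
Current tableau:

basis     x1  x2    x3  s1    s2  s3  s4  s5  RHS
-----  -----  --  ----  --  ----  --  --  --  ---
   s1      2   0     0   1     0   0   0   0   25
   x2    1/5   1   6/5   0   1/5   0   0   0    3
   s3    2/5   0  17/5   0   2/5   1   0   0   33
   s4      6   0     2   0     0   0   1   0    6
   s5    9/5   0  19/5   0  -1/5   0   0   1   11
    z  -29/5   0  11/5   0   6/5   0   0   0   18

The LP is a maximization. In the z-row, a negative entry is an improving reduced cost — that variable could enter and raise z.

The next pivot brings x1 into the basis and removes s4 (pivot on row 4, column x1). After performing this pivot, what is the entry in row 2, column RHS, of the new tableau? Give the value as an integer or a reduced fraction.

14/5

Pivot element is row 4, column x1: 6.
Normalize row 4: new (row 4, RHS) = 6/6 = 1.
row 2 ← row 2 − (1/5)·(new row 4): 3 − (1/5)·1 = 14/5.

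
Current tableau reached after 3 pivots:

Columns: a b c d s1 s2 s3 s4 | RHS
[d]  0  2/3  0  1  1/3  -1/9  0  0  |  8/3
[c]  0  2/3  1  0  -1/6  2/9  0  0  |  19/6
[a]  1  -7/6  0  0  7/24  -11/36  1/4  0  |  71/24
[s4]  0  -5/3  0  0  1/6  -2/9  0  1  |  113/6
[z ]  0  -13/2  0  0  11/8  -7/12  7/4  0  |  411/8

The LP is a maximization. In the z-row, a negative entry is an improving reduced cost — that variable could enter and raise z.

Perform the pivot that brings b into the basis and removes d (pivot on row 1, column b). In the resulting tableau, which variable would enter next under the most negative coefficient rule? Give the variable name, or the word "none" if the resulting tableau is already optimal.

Pivot element 2/3. New z-row = old z-row − (-13/2)·(row 1/(2/3)).
Updated z-row coefficients: a: 0, b: 0, c: 0, d: 39/4, s1: 37/8, s2: -5/3, s3: 7/4, s4: 0.
The most negative is -5/3 in column s2, so s2 would enter next.

s2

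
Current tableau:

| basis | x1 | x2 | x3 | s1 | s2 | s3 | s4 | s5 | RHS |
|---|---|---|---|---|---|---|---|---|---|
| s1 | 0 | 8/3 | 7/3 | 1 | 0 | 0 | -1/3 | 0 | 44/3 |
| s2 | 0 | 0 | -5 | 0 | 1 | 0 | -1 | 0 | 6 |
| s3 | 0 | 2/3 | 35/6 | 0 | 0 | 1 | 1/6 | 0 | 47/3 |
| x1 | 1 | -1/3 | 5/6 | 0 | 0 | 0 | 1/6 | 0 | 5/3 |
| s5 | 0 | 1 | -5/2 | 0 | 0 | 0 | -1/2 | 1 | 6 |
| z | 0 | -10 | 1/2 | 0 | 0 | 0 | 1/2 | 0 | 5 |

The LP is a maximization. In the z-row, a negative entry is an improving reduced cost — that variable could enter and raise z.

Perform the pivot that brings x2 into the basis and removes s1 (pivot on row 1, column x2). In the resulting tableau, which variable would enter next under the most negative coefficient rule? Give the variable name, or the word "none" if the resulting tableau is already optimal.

s4

Pivot element 8/3. New z-row = old z-row − (-10)·(row 1/(8/3)).
Updated z-row coefficients: x1: 0, x2: 0, x3: 37/4, s1: 15/4, s2: 0, s3: 0, s4: -3/4, s5: 0.
The most negative is -3/4 in column s4, so s4 would enter next.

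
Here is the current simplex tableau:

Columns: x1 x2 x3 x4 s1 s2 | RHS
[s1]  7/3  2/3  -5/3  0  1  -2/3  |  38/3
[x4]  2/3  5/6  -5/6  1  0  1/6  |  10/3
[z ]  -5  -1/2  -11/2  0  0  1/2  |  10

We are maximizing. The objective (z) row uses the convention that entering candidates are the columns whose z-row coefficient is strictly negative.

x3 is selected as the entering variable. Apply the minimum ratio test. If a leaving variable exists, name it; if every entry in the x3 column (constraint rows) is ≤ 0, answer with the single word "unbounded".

unbounded

x3-column entries: row 1: -5/3, row 2: -5/6. All ≤ 0, so x3 can increase without bound; the LP is unbounded in this direction.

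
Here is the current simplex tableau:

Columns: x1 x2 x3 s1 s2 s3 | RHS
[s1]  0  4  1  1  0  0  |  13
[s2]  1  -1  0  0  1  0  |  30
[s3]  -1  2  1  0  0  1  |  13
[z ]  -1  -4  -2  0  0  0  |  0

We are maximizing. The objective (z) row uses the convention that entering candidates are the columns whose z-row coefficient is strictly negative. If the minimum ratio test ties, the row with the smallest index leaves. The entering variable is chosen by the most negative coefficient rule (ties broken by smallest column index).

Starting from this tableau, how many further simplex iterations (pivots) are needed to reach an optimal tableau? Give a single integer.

3

pivot: x2 in, s1 out → z = 13
pivot: x1 in, s2 out → z = 185/4
pivot: x3 in, x2 out → z = 56
No improving column remains; optimal.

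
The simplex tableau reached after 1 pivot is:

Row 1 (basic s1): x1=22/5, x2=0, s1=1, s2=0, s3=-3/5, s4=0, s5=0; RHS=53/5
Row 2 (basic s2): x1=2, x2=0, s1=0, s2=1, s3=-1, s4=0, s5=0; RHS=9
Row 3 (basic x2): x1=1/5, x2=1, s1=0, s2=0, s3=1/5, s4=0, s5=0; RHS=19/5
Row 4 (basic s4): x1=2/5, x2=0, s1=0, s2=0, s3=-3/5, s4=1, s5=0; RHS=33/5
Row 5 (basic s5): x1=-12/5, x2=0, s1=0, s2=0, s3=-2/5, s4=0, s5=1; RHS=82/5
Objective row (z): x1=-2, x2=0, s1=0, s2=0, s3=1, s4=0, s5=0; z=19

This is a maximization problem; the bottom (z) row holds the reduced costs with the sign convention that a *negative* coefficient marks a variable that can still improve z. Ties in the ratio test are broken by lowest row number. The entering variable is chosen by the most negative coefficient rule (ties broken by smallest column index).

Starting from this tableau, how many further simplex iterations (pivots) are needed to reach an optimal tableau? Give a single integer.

1

pivot: x1 in, s1 out → z = 262/11
No improving column remains; optimal.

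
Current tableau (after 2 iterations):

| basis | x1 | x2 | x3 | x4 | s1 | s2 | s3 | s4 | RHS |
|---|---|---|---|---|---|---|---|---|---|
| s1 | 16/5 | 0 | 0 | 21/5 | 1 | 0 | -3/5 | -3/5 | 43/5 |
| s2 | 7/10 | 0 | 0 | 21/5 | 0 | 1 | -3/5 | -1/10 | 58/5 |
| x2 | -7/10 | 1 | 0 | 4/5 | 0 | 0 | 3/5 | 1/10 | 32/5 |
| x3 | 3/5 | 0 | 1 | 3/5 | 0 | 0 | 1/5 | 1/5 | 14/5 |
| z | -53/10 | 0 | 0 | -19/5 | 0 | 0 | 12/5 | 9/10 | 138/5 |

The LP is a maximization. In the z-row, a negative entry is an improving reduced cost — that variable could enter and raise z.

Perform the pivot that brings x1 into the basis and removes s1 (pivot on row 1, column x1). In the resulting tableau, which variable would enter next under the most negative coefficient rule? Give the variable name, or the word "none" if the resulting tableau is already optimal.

s4

Pivot element 16/5. New z-row = old z-row − (-53/10)·(row 1/(16/5)).
Updated z-row coefficients: x1: 0, x2: 0, x3: 0, x4: 101/32, s1: 53/32, s2: 0, s3: 45/32, s4: -3/32.
The most negative is -3/32 in column s4, so s4 would enter next.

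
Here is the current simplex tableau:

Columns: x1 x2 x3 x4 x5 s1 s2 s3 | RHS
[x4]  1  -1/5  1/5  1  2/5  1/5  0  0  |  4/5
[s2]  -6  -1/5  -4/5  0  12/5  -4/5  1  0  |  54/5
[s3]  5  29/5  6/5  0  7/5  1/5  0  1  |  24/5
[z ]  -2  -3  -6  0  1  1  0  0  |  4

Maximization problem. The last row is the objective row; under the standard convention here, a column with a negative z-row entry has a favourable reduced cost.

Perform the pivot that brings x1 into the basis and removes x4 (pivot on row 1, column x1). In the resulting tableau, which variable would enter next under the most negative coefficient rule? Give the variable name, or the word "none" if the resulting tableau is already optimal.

x3

Pivot element 1. New z-row = old z-row − (-2)·(row 1/1).
Updated z-row coefficients: x1: 0, x2: -17/5, x3: -28/5, x4: 2, x5: 9/5, s1: 7/5, s2: 0, s3: 0.
The most negative is -28/5 in column x3, so x3 would enter next.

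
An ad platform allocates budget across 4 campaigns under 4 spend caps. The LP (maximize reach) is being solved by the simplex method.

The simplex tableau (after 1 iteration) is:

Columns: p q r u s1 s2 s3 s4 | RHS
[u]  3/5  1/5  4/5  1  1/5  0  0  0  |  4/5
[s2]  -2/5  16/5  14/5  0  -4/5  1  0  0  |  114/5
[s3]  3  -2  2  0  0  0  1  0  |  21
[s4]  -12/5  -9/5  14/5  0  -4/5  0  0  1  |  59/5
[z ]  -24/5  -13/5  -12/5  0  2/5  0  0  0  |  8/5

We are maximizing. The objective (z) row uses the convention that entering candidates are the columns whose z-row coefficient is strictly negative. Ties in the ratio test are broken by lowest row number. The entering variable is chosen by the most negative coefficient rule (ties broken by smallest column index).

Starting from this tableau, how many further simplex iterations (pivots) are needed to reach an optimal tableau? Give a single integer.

2

pivot: p in, u out → z = 8
pivot: q in, p out → z = 12
No improving column remains; optimal.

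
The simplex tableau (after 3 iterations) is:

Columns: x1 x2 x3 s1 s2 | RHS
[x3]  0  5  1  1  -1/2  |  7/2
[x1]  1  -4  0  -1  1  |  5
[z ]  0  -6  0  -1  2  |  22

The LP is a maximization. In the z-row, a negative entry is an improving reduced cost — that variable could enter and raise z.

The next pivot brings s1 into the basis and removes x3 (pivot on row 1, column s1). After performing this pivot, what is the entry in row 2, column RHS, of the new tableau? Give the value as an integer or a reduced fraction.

Pivot element is row 1, column s1: 1.
Normalize row 1: new (row 1, RHS) = (7/2)/1 = 7/2.
row 2 ← row 2 − (-1)·(new row 1): 5 − (-1)·(7/2) = 17/2.

17/2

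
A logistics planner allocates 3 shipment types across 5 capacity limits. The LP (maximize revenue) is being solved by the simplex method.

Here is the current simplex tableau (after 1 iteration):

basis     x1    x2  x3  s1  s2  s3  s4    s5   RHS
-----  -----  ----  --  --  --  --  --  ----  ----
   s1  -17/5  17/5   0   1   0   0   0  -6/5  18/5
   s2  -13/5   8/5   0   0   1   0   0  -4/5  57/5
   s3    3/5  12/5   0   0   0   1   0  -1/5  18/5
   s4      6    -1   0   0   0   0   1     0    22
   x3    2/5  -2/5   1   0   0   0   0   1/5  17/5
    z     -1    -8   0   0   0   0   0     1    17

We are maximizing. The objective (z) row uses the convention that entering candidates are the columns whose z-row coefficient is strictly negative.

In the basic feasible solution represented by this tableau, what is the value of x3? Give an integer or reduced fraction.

x3 is basic (row 5); its value is the RHS of that row: 17/5.

17/5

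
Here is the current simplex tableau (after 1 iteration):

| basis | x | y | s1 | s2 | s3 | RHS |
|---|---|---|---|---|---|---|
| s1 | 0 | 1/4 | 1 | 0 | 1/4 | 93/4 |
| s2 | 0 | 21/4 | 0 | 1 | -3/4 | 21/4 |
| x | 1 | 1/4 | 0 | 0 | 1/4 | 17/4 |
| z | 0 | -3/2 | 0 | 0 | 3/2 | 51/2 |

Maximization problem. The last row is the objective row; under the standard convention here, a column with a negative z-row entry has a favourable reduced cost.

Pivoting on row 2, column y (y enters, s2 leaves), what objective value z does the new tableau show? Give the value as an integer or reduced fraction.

27

Minimum ratio for y: (21/4)/(21/4) = 1.
z changes by −(z-row coeff of y)·ratio = −(-3/2)·1 = 3/2.
New z = 51/2 + (3/2) = 27.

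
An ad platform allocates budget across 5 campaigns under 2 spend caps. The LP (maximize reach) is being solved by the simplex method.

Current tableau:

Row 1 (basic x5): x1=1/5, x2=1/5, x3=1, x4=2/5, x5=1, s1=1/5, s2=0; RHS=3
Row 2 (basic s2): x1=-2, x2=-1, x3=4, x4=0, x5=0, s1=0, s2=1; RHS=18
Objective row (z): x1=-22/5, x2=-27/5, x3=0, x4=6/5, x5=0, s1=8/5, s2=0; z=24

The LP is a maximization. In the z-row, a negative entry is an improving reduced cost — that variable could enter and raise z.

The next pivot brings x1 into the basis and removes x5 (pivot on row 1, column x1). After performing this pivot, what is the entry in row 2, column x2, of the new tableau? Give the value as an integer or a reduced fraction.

Pivot element is row 1, column x1: 1/5.
Normalize row 1: new (row 1, x2) = (1/5)/(1/5) = 1.
row 2 ← row 2 − (-2)·(new row 1): -1 − (-2)·1 = 1.

1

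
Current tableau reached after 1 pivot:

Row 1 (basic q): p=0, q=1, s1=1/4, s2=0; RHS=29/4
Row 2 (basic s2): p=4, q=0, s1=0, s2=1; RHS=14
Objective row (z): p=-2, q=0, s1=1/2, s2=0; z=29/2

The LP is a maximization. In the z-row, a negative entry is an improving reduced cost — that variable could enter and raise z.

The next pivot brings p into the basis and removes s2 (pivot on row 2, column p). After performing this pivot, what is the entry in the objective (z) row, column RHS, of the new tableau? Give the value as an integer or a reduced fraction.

Pivot element is row 2, column p: 4.
Normalize row 2: new (row 2, RHS) = 14/4 = 7/2.
z-row ← z-row − (-2)·(new row 2): 29/2 − (-2)·(7/2) = 43/2.

43/2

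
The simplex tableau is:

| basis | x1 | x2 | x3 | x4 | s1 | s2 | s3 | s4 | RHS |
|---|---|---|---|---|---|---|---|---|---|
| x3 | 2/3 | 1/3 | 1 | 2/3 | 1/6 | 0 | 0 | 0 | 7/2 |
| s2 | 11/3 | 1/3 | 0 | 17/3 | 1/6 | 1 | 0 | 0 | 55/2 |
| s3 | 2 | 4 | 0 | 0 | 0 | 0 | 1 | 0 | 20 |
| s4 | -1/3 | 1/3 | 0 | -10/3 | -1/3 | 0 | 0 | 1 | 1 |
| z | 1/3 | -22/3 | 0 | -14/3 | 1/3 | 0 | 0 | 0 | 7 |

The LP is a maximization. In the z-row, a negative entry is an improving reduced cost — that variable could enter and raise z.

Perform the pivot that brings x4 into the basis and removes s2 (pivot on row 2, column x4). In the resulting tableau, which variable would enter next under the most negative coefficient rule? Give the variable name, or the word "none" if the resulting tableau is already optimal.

x2

Pivot element 17/3. New z-row = old z-row − (-14/3)·(row 2/(17/3)).
Updated z-row coefficients: x1: 57/17, x2: -120/17, x3: 0, x4: 0, s1: 8/17, s2: 14/17, s3: 0, s4: 0.
The most negative is -120/17 in column x2, so x2 would enter next.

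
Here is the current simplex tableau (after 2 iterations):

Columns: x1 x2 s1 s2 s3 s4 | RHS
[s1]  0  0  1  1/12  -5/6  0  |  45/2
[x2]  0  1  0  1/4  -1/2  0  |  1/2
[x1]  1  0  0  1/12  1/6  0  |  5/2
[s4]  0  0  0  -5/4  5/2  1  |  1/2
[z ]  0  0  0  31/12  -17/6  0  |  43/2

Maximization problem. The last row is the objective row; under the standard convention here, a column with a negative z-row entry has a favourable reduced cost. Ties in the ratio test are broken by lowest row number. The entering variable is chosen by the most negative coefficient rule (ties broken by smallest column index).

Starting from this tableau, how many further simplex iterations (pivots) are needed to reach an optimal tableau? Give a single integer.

pivot: s3 in, s4 out → z = 331/15
No improving column remains; optimal.

1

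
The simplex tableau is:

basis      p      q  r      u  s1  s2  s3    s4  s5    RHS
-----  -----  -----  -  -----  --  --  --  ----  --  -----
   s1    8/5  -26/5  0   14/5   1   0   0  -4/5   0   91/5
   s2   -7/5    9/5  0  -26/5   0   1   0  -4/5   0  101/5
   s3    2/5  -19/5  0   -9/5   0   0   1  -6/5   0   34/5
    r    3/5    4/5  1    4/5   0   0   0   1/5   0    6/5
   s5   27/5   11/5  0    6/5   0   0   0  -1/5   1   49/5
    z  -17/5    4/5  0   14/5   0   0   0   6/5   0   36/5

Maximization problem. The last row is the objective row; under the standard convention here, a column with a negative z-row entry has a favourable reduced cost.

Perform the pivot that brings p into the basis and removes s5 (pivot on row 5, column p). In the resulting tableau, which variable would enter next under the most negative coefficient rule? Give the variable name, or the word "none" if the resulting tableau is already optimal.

Pivot element 27/5. New z-row = old z-row − (-17/5)·(row 5/(27/5)).
Updated z-row coefficients: p: 0, q: 59/27, r: 0, u: 32/9, s1: 0, s2: 0, s3: 0, s4: 29/27, s5: 17/27.
No coefficient is strictly negative; the tableau after this pivot is optimal.

none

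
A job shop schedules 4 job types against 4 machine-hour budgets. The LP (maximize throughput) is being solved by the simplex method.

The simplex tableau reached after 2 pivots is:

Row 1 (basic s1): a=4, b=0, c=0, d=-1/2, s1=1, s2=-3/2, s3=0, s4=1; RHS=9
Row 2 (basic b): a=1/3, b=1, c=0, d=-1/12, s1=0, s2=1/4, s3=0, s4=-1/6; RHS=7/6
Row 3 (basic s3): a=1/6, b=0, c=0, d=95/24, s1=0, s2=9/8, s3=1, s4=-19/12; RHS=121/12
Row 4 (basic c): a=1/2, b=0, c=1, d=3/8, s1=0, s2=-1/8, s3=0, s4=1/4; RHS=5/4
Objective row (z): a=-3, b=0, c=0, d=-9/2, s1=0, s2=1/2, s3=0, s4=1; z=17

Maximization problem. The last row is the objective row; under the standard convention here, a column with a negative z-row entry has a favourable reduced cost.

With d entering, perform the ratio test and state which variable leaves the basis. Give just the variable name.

s3

Ratios: row 1 (s1): entry -1/2 ≤ 0, skip; row 2 (b): entry -1/12 ≤ 0, skip; row 3 (s3): (121/12)/(95/24) = 242/95; row 4 (c): (5/4)/(3/8) = 10/3.
Minimum ratio 242/95 is in the s3 row, so s3 leaves.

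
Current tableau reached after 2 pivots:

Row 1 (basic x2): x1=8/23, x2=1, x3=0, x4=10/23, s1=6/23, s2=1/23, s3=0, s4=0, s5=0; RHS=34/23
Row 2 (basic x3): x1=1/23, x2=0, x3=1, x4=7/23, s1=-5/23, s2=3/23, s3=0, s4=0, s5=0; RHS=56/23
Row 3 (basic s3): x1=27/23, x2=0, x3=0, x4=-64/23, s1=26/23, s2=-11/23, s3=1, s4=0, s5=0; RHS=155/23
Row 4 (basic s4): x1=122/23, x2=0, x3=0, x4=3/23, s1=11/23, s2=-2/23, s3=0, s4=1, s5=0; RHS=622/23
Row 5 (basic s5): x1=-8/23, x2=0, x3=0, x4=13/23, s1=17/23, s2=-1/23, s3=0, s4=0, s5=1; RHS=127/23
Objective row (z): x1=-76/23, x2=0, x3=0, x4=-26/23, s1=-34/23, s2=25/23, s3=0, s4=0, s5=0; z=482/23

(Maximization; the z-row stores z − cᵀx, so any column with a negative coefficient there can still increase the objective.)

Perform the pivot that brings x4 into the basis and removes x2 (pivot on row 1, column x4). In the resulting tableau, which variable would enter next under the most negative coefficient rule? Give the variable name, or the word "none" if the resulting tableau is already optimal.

x1

Pivot element 10/23. New z-row = old z-row − (-26/23)·(row 1/(10/23)).
Updated z-row coefficients: x1: -12/5, x2: 13/5, x3: 0, x4: 0, s1: -4/5, s2: 6/5, s3: 0, s4: 0, s5: 0.
The most negative is -12/5 in column x1, so x1 would enter next.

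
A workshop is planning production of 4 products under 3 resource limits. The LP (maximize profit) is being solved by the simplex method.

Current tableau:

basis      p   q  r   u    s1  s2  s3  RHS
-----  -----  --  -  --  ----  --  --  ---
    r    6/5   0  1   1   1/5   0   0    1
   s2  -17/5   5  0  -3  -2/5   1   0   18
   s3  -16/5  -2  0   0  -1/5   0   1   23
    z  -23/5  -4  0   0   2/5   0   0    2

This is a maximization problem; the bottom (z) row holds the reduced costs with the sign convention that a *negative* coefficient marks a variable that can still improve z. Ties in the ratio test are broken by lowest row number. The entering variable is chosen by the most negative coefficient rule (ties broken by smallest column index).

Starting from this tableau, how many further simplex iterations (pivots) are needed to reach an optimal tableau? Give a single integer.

pivot: p in, r out → z = 35/6
pivot: q in, s2 out → z = 45/2
No improving column remains; optimal.

2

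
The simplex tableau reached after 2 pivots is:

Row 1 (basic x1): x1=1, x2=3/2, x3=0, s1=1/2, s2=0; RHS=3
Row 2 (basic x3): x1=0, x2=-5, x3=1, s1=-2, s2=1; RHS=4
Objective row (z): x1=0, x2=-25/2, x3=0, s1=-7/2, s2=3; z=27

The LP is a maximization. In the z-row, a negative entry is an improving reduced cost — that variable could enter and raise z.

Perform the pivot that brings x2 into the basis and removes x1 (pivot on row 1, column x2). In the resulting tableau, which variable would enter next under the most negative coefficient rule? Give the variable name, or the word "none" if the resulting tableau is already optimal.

none

Pivot element 3/2. New z-row = old z-row − (-25/2)·(row 1/(3/2)).
Updated z-row coefficients: x1: 25/3, x2: 0, x3: 0, s1: 2/3, s2: 3.
No coefficient is strictly negative; the tableau after this pivot is optimal.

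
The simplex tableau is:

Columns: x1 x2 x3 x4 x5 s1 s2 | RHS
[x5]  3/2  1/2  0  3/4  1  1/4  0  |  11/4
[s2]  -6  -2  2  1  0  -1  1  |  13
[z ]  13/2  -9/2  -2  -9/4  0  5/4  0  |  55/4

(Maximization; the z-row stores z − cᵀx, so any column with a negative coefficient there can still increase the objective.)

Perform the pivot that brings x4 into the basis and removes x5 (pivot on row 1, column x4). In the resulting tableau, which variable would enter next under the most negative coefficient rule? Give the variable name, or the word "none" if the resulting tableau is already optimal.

Pivot element 3/4. New z-row = old z-row − (-9/4)·(row 1/(3/4)).
Updated z-row coefficients: x1: 11, x2: -3, x3: -2, x4: 0, x5: 3, s1: 2, s2: 0.
The most negative is -3 in column x2, so x2 would enter next.

x2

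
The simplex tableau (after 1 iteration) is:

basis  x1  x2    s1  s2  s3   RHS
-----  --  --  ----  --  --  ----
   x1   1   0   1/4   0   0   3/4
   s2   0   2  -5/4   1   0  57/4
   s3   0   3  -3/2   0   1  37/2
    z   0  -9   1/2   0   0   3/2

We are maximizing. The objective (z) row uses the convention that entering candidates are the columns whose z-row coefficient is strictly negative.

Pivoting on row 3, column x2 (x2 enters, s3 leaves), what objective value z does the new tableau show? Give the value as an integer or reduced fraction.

57

Minimum ratio for x2: (37/2)/3 = 37/6.
z changes by −(z-row coeff of x2)·ratio = −(-9)·(37/6) = 111/2.
New z = 3/2 + (111/2) = 57.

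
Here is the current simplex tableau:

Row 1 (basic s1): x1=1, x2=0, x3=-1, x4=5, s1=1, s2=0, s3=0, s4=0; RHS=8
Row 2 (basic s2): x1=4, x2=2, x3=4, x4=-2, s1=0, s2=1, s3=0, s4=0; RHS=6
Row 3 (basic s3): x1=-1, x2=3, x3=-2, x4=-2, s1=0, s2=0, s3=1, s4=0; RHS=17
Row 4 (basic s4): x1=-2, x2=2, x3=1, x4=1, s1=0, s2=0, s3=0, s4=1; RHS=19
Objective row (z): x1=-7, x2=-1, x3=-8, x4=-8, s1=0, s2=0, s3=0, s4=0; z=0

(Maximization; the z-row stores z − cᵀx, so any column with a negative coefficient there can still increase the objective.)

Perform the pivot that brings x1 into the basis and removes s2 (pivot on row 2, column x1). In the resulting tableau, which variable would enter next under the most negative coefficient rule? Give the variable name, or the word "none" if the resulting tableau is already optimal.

Pivot element 4. New z-row = old z-row − (-7)·(row 2/4).
Updated z-row coefficients: x1: 0, x2: 5/2, x3: -1, x4: -23/2, s1: 0, s2: 7/4, s3: 0, s4: 0.
The most negative is -23/2 in column x4, so x4 would enter next.

x4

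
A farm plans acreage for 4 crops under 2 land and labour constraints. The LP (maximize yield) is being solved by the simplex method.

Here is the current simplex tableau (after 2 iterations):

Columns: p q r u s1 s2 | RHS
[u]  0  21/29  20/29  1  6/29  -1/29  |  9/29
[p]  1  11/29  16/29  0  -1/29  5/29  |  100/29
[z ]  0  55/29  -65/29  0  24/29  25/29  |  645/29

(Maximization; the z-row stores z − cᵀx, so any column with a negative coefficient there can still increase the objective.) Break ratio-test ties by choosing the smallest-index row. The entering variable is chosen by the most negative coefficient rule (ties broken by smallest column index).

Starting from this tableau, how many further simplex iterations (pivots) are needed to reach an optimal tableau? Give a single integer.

pivot: r in, u out → z = 93/4
No improving column remains; optimal.

1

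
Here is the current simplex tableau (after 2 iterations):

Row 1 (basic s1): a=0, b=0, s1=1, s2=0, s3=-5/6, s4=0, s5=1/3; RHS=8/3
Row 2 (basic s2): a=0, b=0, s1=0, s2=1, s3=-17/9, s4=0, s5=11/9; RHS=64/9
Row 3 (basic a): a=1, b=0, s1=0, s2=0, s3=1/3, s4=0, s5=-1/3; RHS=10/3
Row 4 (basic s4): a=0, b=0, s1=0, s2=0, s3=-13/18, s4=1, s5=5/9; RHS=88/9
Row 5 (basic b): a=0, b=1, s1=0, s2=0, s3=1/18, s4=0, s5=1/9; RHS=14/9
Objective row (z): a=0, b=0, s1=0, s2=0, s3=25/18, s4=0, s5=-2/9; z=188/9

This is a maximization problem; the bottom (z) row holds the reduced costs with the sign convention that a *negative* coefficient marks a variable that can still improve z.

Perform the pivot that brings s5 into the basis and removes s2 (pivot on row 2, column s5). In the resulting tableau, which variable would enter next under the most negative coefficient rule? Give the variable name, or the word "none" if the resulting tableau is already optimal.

Pivot element 11/9. New z-row = old z-row − (-2/9)·(row 2/(11/9)).
Updated z-row coefficients: a: 0, b: 0, s1: 0, s2: 2/11, s3: 23/22, s4: 0, s5: 0.
No coefficient is strictly negative; the tableau after this pivot is optimal.

none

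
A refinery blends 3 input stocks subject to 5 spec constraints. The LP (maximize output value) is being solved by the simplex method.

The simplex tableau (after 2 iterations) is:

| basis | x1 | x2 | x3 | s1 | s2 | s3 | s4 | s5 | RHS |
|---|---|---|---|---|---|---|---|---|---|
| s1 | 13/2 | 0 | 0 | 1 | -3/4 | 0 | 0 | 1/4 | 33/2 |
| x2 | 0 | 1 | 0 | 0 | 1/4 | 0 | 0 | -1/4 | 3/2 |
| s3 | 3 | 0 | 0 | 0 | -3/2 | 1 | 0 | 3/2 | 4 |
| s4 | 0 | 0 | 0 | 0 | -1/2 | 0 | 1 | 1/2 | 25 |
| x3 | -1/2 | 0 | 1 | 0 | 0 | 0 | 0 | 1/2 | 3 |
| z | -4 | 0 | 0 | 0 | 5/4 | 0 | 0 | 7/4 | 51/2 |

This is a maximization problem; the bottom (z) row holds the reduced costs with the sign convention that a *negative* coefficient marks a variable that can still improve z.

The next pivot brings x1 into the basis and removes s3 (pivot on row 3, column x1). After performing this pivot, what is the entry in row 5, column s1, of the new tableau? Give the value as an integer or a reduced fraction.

Pivot element is row 3, column x1: 3.
Normalize row 3: new (row 3, s1) = 0/3 = 0.
row 5 ← row 5 − (-1/2)·(new row 3): 0 − (-1/2)·0 = 0.

0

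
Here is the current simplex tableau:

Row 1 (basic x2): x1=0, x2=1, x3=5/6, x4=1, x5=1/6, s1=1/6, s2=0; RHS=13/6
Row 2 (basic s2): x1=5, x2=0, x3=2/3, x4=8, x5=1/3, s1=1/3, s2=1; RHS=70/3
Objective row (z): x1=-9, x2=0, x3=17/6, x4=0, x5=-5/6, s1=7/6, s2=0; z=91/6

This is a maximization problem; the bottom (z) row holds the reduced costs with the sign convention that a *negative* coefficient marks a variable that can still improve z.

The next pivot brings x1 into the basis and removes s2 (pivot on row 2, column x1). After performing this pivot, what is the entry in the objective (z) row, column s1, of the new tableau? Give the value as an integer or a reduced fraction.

53/30

Pivot element is row 2, column x1: 5.
Normalize row 2: new (row 2, s1) = (1/3)/5 = 1/15.
z-row ← z-row − (-9)·(new row 2): 7/6 − (-9)·(1/15) = 53/30.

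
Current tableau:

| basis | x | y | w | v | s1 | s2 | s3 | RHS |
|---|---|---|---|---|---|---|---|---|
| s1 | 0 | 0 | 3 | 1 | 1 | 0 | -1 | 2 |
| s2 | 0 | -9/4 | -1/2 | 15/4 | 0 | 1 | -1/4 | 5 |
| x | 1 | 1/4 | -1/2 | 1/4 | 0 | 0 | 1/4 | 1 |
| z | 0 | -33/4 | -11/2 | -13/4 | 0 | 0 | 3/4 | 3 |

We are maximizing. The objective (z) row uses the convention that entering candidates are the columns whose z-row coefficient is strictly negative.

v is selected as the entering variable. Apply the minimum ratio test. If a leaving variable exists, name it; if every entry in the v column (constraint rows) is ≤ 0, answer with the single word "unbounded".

s2

Ratios: row 1 (s1): 2/1 = 2; row 2 (s2): 5/(15/4) = 4/3; row 3 (x): 1/(1/4) = 4.
Minimum ratio is in the s2 row, so s2 leaves.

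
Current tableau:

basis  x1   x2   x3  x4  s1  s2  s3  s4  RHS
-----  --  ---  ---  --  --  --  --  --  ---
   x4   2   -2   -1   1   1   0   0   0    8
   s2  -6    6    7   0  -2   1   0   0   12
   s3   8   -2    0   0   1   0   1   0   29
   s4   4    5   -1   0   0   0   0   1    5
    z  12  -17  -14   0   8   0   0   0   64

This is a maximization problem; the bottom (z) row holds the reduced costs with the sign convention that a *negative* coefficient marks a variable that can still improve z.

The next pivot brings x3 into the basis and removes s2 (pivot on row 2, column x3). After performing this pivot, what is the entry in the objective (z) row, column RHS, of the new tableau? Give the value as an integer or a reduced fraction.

88

Pivot element is row 2, column x3: 7.
Normalize row 2: new (row 2, RHS) = 12/7 = 12/7.
z-row ← z-row − (-14)·(new row 2): 64 − (-14)·(12/7) = 88.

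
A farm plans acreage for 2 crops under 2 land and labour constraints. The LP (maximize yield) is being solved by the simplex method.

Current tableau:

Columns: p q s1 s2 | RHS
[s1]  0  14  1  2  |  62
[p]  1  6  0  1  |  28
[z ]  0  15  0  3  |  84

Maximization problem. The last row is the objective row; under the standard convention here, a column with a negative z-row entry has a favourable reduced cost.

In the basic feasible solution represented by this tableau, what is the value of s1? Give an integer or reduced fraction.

62

s1 is basic (row 1); its value is the RHS of that row: 62.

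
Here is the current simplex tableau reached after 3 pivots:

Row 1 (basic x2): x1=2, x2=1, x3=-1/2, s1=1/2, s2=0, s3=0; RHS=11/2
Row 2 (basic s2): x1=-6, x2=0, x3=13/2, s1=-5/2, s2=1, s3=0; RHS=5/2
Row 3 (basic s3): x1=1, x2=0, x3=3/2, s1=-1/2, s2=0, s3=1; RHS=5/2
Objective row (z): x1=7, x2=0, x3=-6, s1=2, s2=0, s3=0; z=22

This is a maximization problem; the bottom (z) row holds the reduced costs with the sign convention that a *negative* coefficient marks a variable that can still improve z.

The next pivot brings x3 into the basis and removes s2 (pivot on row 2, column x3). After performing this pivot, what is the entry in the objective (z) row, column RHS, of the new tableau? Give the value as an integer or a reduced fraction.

316/13

Pivot element is row 2, column x3: 13/2.
Normalize row 2: new (row 2, RHS) = (5/2)/(13/2) = 5/13.
z-row ← z-row − (-6)·(new row 2): 22 − (-6)·(5/13) = 316/13.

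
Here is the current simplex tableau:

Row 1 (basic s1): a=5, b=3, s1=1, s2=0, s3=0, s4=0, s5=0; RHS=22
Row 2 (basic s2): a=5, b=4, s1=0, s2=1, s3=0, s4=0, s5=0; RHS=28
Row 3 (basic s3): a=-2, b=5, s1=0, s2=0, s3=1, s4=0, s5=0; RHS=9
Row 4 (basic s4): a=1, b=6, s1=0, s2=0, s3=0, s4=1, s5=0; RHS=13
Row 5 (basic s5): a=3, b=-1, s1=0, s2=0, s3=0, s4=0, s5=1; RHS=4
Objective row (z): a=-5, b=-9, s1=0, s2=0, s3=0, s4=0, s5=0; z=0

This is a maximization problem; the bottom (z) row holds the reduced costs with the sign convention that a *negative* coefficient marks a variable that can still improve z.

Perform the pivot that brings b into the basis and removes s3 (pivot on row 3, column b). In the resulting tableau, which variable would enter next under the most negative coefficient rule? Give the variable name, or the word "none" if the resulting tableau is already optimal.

Pivot element 5. New z-row = old z-row − (-9)·(row 3/5).
Updated z-row coefficients: a: -43/5, b: 0, s1: 0, s2: 0, s3: 9/5, s4: 0, s5: 0.
The most negative is -43/5 in column a, so a would enter next.

a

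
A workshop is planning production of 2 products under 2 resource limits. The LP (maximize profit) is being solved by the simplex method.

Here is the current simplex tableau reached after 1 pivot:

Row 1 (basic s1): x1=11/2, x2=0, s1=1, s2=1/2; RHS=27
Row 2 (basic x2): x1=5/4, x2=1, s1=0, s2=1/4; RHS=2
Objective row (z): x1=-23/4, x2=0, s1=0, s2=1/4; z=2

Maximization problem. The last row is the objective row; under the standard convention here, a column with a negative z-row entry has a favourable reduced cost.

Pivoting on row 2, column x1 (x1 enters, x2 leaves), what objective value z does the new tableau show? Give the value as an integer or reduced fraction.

Minimum ratio for x1: 2/(5/4) = 8/5.
z changes by −(z-row coeff of x1)·ratio = −(-23/4)·(8/5) = 46/5.
New z = 2 + (46/5) = 56/5.

56/5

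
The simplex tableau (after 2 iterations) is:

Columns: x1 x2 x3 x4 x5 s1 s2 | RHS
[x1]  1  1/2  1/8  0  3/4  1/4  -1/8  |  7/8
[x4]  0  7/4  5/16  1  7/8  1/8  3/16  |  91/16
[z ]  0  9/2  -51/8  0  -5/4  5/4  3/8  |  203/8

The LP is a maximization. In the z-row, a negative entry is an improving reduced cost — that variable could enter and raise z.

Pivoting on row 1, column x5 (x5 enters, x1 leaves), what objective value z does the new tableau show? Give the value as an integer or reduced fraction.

Minimum ratio for x5: (7/8)/(3/4) = 7/6.
z changes by −(z-row coeff of x5)·ratio = −(-5/4)·(7/6) = 35/24.
New z = 203/8 + (35/24) = 161/6.

161/6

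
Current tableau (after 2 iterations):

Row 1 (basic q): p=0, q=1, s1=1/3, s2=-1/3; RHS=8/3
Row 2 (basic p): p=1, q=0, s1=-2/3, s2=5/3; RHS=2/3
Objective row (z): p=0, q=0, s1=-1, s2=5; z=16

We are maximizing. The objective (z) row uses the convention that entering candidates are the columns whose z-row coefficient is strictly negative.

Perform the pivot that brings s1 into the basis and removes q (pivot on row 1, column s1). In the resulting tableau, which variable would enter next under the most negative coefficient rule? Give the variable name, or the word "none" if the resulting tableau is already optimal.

Pivot element 1/3. New z-row = old z-row − (-1)·(row 1/(1/3)).
Updated z-row coefficients: p: 0, q: 3, s1: 0, s2: 4.
No coefficient is strictly negative; the tableau after this pivot is optimal.

none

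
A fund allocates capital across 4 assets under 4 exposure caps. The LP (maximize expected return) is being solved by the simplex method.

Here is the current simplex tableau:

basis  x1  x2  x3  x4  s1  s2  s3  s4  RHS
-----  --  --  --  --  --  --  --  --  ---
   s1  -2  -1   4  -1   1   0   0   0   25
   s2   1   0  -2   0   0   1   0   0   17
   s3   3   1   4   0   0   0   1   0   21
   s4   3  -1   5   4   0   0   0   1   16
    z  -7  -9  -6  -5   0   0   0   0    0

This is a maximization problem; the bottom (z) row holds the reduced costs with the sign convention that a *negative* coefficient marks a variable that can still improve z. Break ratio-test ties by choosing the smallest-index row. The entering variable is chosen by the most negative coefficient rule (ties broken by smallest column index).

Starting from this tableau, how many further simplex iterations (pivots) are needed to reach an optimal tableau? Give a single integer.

pivot: x2 in, s3 out → z = 189
pivot: x4 in, s4 out → z = 941/4
No improving column remains; optimal.

2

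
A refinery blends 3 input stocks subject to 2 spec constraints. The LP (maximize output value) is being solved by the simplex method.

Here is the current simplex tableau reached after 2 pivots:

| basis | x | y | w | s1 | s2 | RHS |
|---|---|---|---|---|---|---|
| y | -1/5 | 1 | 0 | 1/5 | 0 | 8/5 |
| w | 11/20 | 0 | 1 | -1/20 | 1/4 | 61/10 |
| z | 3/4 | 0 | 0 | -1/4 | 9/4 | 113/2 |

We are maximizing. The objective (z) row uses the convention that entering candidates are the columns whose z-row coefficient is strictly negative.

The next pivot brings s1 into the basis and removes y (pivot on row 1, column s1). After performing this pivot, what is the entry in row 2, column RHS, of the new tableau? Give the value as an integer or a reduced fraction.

Pivot element is row 1, column s1: 1/5.
Normalize row 1: new (row 1, RHS) = (8/5)/(1/5) = 8.
row 2 ← row 2 − (-1/20)·(new row 1): 61/10 − (-1/20)·8 = 13/2.

13/2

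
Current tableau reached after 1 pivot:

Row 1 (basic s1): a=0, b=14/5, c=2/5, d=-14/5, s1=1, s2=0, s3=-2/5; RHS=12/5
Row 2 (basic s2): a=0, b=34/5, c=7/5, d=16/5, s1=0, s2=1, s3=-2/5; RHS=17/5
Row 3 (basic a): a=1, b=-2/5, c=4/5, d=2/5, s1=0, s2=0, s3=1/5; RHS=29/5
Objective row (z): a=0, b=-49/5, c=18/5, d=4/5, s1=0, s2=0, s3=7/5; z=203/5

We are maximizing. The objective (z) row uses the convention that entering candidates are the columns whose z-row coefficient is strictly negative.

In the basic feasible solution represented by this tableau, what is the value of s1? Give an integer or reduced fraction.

12/5

s1 is basic (row 1); its value is the RHS of that row: 12/5.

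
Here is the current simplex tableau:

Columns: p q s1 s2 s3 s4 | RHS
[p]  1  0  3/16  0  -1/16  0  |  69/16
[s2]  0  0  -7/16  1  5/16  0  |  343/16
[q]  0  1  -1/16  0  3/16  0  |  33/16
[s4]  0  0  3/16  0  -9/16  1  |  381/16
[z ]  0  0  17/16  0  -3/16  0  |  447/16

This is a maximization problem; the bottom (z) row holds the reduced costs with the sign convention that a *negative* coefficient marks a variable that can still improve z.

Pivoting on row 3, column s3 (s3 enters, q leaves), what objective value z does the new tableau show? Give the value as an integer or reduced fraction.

Minimum ratio for s3: (33/16)/(3/16) = 11.
z changes by −(z-row coeff of s3)·ratio = −(-3/16)·11 = 33/16.
New z = 447/16 + (33/16) = 30.

30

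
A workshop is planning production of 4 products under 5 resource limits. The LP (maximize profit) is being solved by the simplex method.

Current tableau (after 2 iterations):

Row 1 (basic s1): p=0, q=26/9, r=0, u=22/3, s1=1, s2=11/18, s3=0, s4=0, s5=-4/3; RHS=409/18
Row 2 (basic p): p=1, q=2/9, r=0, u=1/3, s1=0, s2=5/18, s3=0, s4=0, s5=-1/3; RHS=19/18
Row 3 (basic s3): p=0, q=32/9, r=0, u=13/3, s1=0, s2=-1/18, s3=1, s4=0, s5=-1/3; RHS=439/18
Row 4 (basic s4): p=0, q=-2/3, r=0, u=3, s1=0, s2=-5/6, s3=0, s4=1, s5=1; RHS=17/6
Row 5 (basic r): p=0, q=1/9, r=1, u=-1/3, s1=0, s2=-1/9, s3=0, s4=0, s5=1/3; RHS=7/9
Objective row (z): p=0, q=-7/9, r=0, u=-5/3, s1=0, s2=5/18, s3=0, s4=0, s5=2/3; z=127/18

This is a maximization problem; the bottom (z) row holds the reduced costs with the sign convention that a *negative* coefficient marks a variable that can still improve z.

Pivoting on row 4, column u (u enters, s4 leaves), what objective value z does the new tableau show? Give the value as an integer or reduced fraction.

233/27

Minimum ratio for u: (17/6)/3 = 17/18.
z changes by −(z-row coeff of u)·ratio = −(-5/3)·(17/18) = 85/54.
New z = 127/18 + (85/54) = 233/27.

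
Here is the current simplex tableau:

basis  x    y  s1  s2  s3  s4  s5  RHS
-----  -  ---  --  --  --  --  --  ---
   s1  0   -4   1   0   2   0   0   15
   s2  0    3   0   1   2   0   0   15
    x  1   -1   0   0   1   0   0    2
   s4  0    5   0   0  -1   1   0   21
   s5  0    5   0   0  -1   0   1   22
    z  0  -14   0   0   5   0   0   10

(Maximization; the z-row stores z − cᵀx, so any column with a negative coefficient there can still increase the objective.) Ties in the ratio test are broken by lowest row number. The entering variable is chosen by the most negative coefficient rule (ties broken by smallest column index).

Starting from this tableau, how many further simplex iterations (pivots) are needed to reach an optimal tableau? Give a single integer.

pivot: y in, s4 out → z = 344/5
No improving column remains; optimal.

1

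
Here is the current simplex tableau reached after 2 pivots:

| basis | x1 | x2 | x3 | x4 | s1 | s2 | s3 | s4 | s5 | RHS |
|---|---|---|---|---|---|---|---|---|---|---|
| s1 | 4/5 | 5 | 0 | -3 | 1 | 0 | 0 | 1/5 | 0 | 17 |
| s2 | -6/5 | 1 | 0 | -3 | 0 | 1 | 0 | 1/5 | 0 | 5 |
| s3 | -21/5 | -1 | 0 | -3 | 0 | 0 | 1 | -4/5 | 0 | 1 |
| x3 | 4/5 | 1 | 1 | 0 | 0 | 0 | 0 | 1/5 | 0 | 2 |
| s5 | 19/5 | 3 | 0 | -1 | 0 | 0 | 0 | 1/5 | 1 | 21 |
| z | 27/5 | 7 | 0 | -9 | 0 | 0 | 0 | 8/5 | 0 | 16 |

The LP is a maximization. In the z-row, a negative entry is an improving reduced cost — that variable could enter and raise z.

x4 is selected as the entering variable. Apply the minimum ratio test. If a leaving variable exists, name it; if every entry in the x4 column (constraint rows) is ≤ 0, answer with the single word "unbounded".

unbounded

x4-column entries: row 1: -3, row 2: -3, row 3: -3, row 4: 0, row 5: -1. All ≤ 0, so x4 can increase without bound; the LP is unbounded in this direction.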